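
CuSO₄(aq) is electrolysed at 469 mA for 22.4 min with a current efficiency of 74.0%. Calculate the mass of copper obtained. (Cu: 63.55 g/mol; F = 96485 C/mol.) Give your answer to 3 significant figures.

0.154 g

Q = 0.469 × 1344 = 630.3 C
n(e⁻) = 630.3 / 96485 = 0.006533 mol
Cu²⁺ + 2e⁻ → Cu, so theoretical m(Cu) = 0.003267 × 63.55 = 0.2076 g
Actual mass = 74.0% × 0.2076 = 0.154 g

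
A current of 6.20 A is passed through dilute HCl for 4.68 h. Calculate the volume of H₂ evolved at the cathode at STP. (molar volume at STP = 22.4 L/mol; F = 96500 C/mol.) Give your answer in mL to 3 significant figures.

Charge passed = 6.20 × 16848 = 1.045×10^5 C
Moles of electrons = 1.045×10^5 / 96500 = 1.083 mol
2H⁺ + 2e⁻ → H₂, so n(H₂) = 1.083 / 2 = 0.5415 mol
V = 0.5415 × 22.4 = 12.13 L
= 12100 mL

12100 mL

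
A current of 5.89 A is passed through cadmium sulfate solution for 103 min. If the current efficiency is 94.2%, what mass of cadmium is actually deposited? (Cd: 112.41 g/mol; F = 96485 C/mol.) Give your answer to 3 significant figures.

Q = 5.89 × 6180 = 36400 C
n(e⁻) = 36400 / 96485 = 0.3773 mol
Cd²⁺ + 2e⁻ → Cd, so theoretical m(Cd) = 0.1887 × 112.41 = 21.21 g
Actual mass = 94.2% × 21.21 = 20.0 g

20.0 g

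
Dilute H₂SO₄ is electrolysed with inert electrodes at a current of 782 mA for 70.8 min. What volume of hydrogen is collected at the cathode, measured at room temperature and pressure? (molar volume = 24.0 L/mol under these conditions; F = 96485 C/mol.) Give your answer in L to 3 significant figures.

Q = It = 0.782 × 4248 = 3322 C
n(e⁻) = Q/F = 3322/96485 = 0.03443 mol
2H⁺ + 2e⁻ → H₂, so n(H₂) = 0.03443 / 2 = 0.01722 mol
V = 0.01722 × 24.0 = 0.4133 L

0.413 L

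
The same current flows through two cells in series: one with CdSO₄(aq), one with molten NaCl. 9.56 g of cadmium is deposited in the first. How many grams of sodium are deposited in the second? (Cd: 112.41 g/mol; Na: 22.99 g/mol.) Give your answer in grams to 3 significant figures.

3.91 g

n(Cd) = 9.56 / 112.41 = 0.08505 mol
Cd²⁺ + 2e⁻ → Cd, so n(e⁻) = 2 × 0.08505 = 0.1701 mol
Since the cells are in series, n(e⁻) in the Na cell is also 0.1701 mol.
Na⁺ + e⁻ → Na, so n(Na) = 0.1701 mol
m(Na) = 0.1701 × 22.99 = 3.91 g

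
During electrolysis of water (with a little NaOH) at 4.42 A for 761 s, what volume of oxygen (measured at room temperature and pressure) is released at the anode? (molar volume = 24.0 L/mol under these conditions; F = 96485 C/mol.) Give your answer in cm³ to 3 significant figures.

Q = 4.42 A × 761 s = 3364 C
n(e⁻) = Q/F = 3364/96485 = 0.03487 mol
2H₂O → O₂ + 4H⁺ + 4e⁻, so n(O₂) = 0.03487 / 4 = 0.008718 mol
V = 0.008718 × 24.0 = 0.2092 L
= 209 cm³

209 cm³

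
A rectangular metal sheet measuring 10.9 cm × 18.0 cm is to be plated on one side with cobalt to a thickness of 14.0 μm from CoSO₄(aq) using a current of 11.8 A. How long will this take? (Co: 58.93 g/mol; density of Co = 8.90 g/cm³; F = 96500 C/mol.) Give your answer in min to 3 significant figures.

Plated area = 10.9 × 18.0 = 196.2 cm²
Volume = 196.2 × 14.0×10⁻⁴ cm = 0.2747 cm³
m(Co) = 0.2747 × 8.90 = 2.445 g
n(Co) = 2.445 / 58.93 = 0.04149 mol; n(e⁻) = 2 × 0.04149 = 0.08298 mol
Q = 0.08298 × 96500 = 8008 C
t = 8008 / 11.8 = 678.6 s = 11.3 min

11.3 min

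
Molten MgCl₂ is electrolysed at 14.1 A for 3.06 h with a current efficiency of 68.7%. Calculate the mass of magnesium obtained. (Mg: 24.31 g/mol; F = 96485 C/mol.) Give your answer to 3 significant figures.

Q = 14.1 × 11016 = 1.553×10^5 C
n(e⁻) = 1.553×10^5 / 96485 = 1.610 mol
Mg²⁺ + 2e⁻ → Mg, so theoretical m(Mg) = 0.8050 × 24.31 = 19.57 g
Actual mass = 68.7% × 19.57 = 13.4 g

13.4 g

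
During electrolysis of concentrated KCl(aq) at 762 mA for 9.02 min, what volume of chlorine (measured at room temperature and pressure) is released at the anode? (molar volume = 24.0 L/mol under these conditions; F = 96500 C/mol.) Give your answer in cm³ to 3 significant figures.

Q = 0.762 A × 541.2 s = 412.4 C
Moles of electrons = 412.4 / 96500 = 0.004274 mol
2Cl⁻ → Cl₂ + 2e⁻, so n(Cl₂) = 0.004274 / 2 = 0.002137 mol
V = 0.002137 × 24.0 = 0.05129 L
= 51.3 cm³

51.3 cm³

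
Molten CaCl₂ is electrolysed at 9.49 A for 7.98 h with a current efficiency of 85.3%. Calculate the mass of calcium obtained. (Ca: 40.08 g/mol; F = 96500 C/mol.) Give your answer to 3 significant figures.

Q = 9.49 × 28728 = 2.726×10^5 C
n(e⁻) = 2.726×10^5 / 96500 = 2.825 mol
Ca²⁺ + 2e⁻ → Ca, so theoretical m(Ca) = 1.413 × 40.08 = 56.63 g
Actual mass = 85.3% × 56.63 = 48.3 g

48.3 g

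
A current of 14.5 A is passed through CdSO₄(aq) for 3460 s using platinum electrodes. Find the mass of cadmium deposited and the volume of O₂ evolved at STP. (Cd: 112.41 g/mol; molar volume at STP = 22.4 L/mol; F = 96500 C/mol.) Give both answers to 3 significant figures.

Q = 14.5 × 3460 = 50170 C; n(e⁻) = 50170 / 96500 = 0.5199 mol
Cathode: Cd²⁺ + 2e⁻ → Cd → n(Cd) = 0.5199/2 = 0.2600 mol → 29.2 g
Anode: 2H₂O → O₂ + 4H⁺ + 4e⁻ → n(O₂) = 0.5199/4 = 0.1300 mol → 2.91 L

29.2 g Cd; 2.91 L O₂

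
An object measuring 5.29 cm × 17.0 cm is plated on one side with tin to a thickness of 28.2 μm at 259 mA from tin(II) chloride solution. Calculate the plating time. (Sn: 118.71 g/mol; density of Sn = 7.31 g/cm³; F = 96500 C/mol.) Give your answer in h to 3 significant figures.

3.23 h

Plated area = 5.29 × 17.0 = 89.93 cm²
Volume = 89.93 × 28.2×10⁻⁴ cm = 0.2536 cm³
m(Sn) = 0.2536 × 7.31 = 1.854 g
n(Sn) = 1.854 / 118.71 = 0.01562 mol; n(e⁻) = 2 × 0.01562 = 0.03124 mol
Q = 0.03124 × 96500 = 3015 C
t = 3015 / 0.259 = 11640 s = 3.23 h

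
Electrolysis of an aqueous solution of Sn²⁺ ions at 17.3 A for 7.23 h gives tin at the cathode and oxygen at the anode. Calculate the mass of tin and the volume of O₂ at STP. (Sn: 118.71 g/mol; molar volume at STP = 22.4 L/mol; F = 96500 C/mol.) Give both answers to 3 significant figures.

277 g Sn; 26.1 L O₂

Q = 17.3 × 26028 = 4.503×10^5 C; n(e⁻) = 4.503×10^5 / 96500 = 4.666 mol
Cathode: Sn²⁺ + 2e⁻ → Sn → n(Sn) = 4.666/2 = 2.333 mol → 277 g
Anode: 2H₂O → O₂ + 4H⁺ + 4e⁻ → n(O₂) = 4.666/4 = 1.167 mol → 26.1 L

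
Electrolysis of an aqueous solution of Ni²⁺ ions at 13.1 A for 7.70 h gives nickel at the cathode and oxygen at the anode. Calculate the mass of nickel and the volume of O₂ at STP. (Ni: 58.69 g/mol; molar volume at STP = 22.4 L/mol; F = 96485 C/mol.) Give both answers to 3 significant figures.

Q = 13.1 × 27720 = 3.631×10^5 C; n(e⁻) = 3.631×10^5 / 96485 = 3.763 mol
Cathode: Ni²⁺ + 2e⁻ → Ni → n(Ni) = 3.763/2 = 1.882 mol → 110 g
Anode: 2H₂O → O₂ + 4H⁺ + 4e⁻ → n(O₂) = 3.763/4 = 0.9408 mol → 21.1 L

110 g Ni; 21.1 L O₂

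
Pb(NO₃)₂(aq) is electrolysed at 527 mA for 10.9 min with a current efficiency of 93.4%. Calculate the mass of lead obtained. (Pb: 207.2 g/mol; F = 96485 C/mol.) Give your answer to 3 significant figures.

0.346 g

Q = 0.527 × 654 = 344.7 C
n(e⁻) = 344.7 / 96485 = 0.003573 mol
Pb²⁺ + 2e⁻ → Pb, so theoretical m(Pb) = 0.001787 × 207.2 = 0.3703 g
Actual mass = 93.4% × 0.3703 = 0.346 g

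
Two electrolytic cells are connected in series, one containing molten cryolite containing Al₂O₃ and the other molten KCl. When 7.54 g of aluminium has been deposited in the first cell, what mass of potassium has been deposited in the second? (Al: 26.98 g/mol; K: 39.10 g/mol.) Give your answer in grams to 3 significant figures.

n(Al) = 7.54 / 26.98 = 0.2795 mol
Al³⁺ + 3e⁻ → Al, so n(e⁻) = 3 × 0.2795 = 0.8385 mol
Same current for the same time ⇒ same n(e⁻) = 0.8385 mol in both cells.
K⁺ + e⁻ → K, so n(K) = 0.8385 mol
m(K) = 0.8385 × 39.10 = 32.8 g

32.8 g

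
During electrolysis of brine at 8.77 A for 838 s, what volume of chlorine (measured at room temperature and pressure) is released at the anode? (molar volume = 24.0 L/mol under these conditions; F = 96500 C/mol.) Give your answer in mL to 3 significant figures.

Q = 8.77 A × 838 s = 7349 C
Moles of electrons = 7349 / 96500 = 0.07616 mol
2Cl⁻ → Cl₂ + 2e⁻, so n(Cl₂) = 0.07616 / 2 = 0.03808 mol
V = 0.03808 × 24.0 = 0.9139 L
= 914 mL

914 mL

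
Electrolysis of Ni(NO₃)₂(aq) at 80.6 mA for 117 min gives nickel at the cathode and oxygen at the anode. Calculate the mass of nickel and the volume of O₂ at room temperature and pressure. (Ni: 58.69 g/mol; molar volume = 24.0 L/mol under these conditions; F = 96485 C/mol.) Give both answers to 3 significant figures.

0.172 g Ni; 0.0352 L O₂

Q = 0.0806 × 7020 = 565.8 C; n(e⁻) = 565.8 / 96485 = 0.005864 mol
Cathode: Ni²⁺ + 2e⁻ → Ni → n(Ni) = 0.005864/2 = 0.002932 mol → 0.172 g
Anode: 2H₂O → O₂ + 4H⁺ + 4e⁻ → n(O₂) = 0.005864/4 = 0.001466 mol → 0.0352 L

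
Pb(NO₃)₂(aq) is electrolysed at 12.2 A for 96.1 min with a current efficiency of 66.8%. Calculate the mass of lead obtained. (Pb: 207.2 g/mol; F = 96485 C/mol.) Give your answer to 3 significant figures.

50.5 g

Q = 12.2 × 5766 = 70350 C
n(e⁻) = 70350 / 96485 = 0.7291 mol
Pb²⁺ + 2e⁻ → Pb, so theoretical m(Pb) = 0.3646 × 207.2 = 75.55 g
Actual mass = 66.8% × 75.55 = 50.5 g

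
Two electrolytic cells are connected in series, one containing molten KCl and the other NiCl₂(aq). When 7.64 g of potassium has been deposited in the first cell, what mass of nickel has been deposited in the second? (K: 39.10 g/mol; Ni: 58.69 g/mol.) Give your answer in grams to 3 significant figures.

n(K) = 7.64 / 39.10 = 0.1954 mol
K⁺ + e⁻ → K, so n(e⁻) = 0.1954 mol
Same current for the same time ⇒ same n(e⁻) = 0.1954 mol in both cells.
Ni²⁺ + 2e⁻ → Ni, so n(Ni) = 0.1954 / 2 = 0.09770 mol
m(Ni) = 0.09770 × 58.69 = 5.73 g

5.73 g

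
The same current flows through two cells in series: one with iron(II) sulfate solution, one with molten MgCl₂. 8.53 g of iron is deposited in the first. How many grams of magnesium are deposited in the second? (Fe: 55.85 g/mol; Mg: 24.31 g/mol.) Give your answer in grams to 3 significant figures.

3.71 g

n(Fe) = 8.53 / 55.85 = 0.1527 mol
Fe²⁺ + 2e⁻ → Fe, so n(e⁻) = 2 × 0.1527 = 0.3054 mol
In series, the same 0.3054 mol of electrons flows through the second cell.
Mg²⁺ + 2e⁻ → Mg, so n(Mg) = 0.3054 / 2 = 0.1527 mol
m(Mg) = 0.1527 × 24.31 = 3.71 g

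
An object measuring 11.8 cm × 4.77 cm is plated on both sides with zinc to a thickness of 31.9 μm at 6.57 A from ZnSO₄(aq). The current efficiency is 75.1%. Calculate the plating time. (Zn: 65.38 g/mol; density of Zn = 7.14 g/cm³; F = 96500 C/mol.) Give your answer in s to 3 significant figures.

Plated area = 2 × 11.8 × 4.77 = 112.6 cm²
Volume = 112.6 × 31.9×10⁻⁴ cm = 0.3592 cm³
m(Zn) = 0.3592 × 7.14 = 2.565 g
n(Zn) = 2.565 / 65.38 = 0.03923 mol; n(e⁻) = 2 × 0.03923 = 0.07846 mol
Q = 0.07846 × 96500 / 0.751 = 10080 C
t = 10080 / 6.57 = 1534 s

1530 s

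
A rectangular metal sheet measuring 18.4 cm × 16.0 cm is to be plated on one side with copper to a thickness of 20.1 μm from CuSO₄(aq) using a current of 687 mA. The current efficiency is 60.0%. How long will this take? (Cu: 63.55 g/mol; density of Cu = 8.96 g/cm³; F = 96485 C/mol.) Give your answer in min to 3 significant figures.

651 min

Plated area = 18.4 × 16.0 = 294.4 cm²
Volume = 294.4 × 20.1×10⁻⁴ cm = 0.5917 cm³
m(Cu) = 0.5917 × 8.96 = 5.302 g
n(Cu) = 5.302 / 63.55 = 0.08343 mol; n(e⁻) = 2 × 0.08343 = 0.1669 mol
Q = 0.1669 × 96485 / 0.600 = 26840 C
t = 26840 / 0.687 = 39070 s = 651 min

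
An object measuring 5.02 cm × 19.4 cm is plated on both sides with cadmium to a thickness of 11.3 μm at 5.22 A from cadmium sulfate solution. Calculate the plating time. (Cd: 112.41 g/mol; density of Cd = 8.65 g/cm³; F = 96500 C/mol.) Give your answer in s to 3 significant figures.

Plated area = 2 × 5.02 × 19.4 = 194.8 cm²
Volume = 194.8 × 11.3×10⁻⁴ cm = 0.2201 cm³
m(Cd) = 0.2201 × 8.65 = 1.904 g
n(Cd) = 1.904 / 112.41 = 0.01694 mol; n(e⁻) = 2 × 0.01694 = 0.03388 mol
Q = 0.03388 × 96500 = 3269 C
t = 3269 / 5.22 = 626.2 s

626 s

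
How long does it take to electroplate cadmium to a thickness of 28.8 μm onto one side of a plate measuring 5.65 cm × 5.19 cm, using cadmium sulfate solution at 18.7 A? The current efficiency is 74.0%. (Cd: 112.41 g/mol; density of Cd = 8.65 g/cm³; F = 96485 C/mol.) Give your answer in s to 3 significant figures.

90.6 s

Plated area = 5.65 × 5.19 = 29.32 cm²
Volume = 29.32 × 28.8×10⁻⁴ cm = 0.08444 cm³
m(Cd) = 0.08444 × 8.65 = 0.7304 g
n(Cd) = 0.7304 / 112.41 = 0.006498 mol; n(e⁻) = 2 × 0.006498 = 0.01300 mol
Q = 0.01300 × 96485 / 0.740 = 1695 C
t = 1695 / 18.7 = 90.64 s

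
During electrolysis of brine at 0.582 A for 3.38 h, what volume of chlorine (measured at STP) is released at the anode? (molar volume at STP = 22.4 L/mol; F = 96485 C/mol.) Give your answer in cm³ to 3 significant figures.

822 cm³

Q = It = 0.582 × 12168 = 7082 C
n(e⁻) = 7082 / 96485 = 0.07340 mol
2Cl⁻ → Cl₂ + 2e⁻, so n(Cl₂) = 0.07340 / 2 = 0.03670 mol
V = 0.03670 × 22.4 = 0.8221 L
= 822 cm³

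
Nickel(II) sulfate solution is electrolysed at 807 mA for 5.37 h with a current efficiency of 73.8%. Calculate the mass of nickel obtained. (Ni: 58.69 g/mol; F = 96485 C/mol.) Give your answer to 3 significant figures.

Q = 0.807 × 19332 = 15600 C
n(e⁻) = 15600 / 96485 = 0.1617 mol
Ni²⁺ + 2e⁻ → Ni, so theoretical m(Ni) = 0.08085 × 58.69 = 4.745 g
Actual mass = 73.8% × 4.745 = 3.50 g

3.50 g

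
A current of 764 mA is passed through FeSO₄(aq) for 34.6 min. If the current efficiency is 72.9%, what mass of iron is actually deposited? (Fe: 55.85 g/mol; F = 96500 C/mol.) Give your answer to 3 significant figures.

Q = 0.764 × 2076 = 1586 C
n(e⁻) = 1586 / 96500 = 0.01644 mol
Fe²⁺ + 2e⁻ → Fe, so theoretical m(Fe) = 0.008220 × 55.85 = 0.4591 g
Actual mass = 72.9% × 0.4591 = 0.335 g

0.335 g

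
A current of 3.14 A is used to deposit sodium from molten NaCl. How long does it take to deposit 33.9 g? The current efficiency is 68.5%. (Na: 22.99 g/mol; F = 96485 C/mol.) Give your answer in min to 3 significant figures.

1100 min

n(Na) = 33.9 / 22.99 = 1.475 mol
Na⁺ + e⁻ → Na, so n(e⁻) = 1.475 mol
Q = 1.475 × 96485 / 0.685 = 2.078×10^5 C
t = Q / I = 2.078×10^5 / 3.14 = 66180 s = 1100 min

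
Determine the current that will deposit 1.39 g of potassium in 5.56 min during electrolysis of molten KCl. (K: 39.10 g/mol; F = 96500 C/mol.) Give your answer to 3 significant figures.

10.3 A

n(K) = 1.39 / 39.10 = 0.03555 mol
K⁺ + e⁻ → K, so n(e⁻) = 0.03555 mol
Q = 0.03555 × 96500 = 3431 C
I = Q / t = 3431 / 333.6 s = 10.3 A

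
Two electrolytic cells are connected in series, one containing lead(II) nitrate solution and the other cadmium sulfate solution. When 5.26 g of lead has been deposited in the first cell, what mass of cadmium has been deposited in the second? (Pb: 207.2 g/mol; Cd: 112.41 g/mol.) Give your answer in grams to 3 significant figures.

2.85 g

n(Pb) = 5.26 / 207.2 = 0.02539 mol
Pb²⁺ + 2e⁻ → Pb, so n(e⁻) = 2 × 0.02539 = 0.05078 mol
The cells are in series, so the same charge (and hence the same n(e⁻) = 0.05078 mol) passes through both.
Cd²⁺ + 2e⁻ → Cd, so n(Cd) = 0.05078 / 2 = 0.02539 mol
m(Cd) = 0.02539 × 112.41 = 2.85 g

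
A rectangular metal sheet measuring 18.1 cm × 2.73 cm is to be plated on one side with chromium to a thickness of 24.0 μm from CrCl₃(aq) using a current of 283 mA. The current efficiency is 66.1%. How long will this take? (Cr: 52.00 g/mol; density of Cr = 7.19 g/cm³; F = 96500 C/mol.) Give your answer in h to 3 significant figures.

7.05 h

Plated area = 18.1 × 2.73 = 49.41 cm²
Volume = 49.41 × 24.0×10⁻⁴ cm = 0.1186 cm³
m(Cr) = 0.1186 × 7.19 = 0.8527 g
n(Cr) = 0.8527 / 52.00 = 0.01640 mol; n(e⁻) = 3 × 0.01640 = 0.04920 mol
Q = 0.04920 × 96500 / 0.661 = 7183 C
t = 7183 / 0.283 = 25380 s = 7.05 h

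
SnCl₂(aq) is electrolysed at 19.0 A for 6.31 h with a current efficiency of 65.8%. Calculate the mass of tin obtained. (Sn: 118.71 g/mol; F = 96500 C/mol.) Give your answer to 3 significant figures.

Q = 19.0 × 22716 = 4.316×10^5 C
n(e⁻) = 4.316×10^5 / 96500 = 4.473 mol
Sn²⁺ + 2e⁻ → Sn, so theoretical m(Sn) = 2.237 × 118.71 = 265.6 g
Actual mass = 65.8% × 265.6 = 175 g

175 g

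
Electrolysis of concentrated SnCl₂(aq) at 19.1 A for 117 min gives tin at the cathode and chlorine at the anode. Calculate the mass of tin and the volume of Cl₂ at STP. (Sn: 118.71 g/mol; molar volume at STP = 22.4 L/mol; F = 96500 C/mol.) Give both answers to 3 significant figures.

82.5 g Sn; 15.6 L Cl₂

Q = 19.1 × 7020 = 1.341×10^5 C; n(e⁻) = 1.341×10^5 / 96500 = 1.390 mol
Cathode: Sn²⁺ + 2e⁻ → Sn → n(Sn) = 1.390/2 = 0.6950 mol → 82.5 g
Anode: 2Cl⁻ → Cl₂ + 2e⁻ → n(Cl₂) = 1.390/2 = 0.6950 mol → 15.6 L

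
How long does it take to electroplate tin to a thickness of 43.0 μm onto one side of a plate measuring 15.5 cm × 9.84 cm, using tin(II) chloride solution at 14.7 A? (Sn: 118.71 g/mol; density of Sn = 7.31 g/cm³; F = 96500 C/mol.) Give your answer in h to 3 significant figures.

Plated area = 15.5 × 9.84 = 152.5 cm²
Volume = 152.5 × 43.0×10⁻⁴ cm = 0.6558 cm³
m(Sn) = 0.6558 × 7.31 = 4.794 g
n(Sn) = 4.794 / 118.71 = 0.04038 mol; n(e⁻) = 2 × 0.04038 = 0.08076 mol
Q = 0.08076 × 96500 = 7793 C
t = 7793 / 14.7 = 530.1 s = 0.147 h

0.147 h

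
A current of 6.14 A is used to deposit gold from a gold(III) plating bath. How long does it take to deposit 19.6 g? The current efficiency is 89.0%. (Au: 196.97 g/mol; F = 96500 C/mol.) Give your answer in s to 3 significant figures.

n(Au) = 19.6 / 196.97 = 0.09951 mol
Au³⁺ + 3e⁻ → Au, so n(e⁻) = 3 × 0.09951 = 0.2985 mol
Q = 0.2985 × 96500 / 0.890 = 32370 C
t = Q / I = 32370 / 6.14 = 5272 s

5270 s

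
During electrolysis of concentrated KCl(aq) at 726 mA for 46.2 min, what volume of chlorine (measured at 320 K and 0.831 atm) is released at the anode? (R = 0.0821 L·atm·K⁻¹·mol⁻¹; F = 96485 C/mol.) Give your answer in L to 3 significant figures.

0.330 L

Charge passed = 0.726 × 2772 = 2012 C
n(e⁻) = 2012 / 96485 = 0.02085 mol
2Cl⁻ → Cl₂ + 2e⁻, so n(Cl₂) = 0.02085 / 2 = 0.01043 mol
V = nRT/P = 0.01043 × 0.0821 × 320 / 0.831 = 0.3297 L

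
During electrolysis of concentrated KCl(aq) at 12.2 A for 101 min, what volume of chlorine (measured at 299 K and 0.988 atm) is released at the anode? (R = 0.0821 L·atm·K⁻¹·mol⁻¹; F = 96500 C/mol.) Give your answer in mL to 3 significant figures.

Charge passed = 12.2 × 6060 = 73930 C
n(e⁻) = Q/F = 73930/96500 = 0.7661 mol
2Cl⁻ → Cl₂ + 2e⁻, so n(Cl₂) = 0.7661 / 2 = 0.3831 mol
V = nRT/P = 0.3831 × 0.0821 × 299 / 0.988 = 9.519 L
= 9520 mL

9520 mL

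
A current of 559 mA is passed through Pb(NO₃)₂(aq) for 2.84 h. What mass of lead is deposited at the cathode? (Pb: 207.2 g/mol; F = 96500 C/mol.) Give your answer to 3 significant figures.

Q = It = 0.559 × 10224 = 5715 C
Moles of electrons = 5715 / 96500 = 0.05922 mol
Pb²⁺ + 2e⁻ → Pb, so n(Pb) = 0.05922 / 2 = 0.02961 mol
m = 0.02961 × 207.2 = 6.14 g

6.14 g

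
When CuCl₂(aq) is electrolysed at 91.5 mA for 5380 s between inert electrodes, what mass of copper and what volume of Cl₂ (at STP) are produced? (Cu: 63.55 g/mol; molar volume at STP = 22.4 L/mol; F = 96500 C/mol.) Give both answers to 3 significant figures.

Q = 0.0915 × 5380 = 492.3 C; n(e⁻) = 492.3 / 96500 = 0.005102 mol
Cathode: Cu²⁺ + 2e⁻ → Cu → n(Cu) = 0.005102/2 = 0.002551 mol → 0.162 g
Anode: 2Cl⁻ → Cl₂ + 2e⁻ → n(Cl₂) = 0.005102/2 = 0.002551 mol → 0.0571 L

0.162 g Cu; 0.0571 L Cl₂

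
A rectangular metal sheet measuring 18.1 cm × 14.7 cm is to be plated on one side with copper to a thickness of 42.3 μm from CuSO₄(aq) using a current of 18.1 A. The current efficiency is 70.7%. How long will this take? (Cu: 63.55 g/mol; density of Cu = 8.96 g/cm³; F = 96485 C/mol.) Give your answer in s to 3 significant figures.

Plated area = 18.1 × 14.7 = 266.1 cm²
Volume = 266.1 × 42.3×10⁻⁴ cm = 1.126 cm³
m(Cu) = 1.126 × 8.96 = 10.09 g
n(Cu) = 10.09 / 63.55 = 0.1588 mol; n(e⁻) = 2 × 0.1588 = 0.3176 mol
Q = 0.3176 × 96485 / 0.707 = 43340 C
t = 43340 / 18.1 = 2394 s

2390 s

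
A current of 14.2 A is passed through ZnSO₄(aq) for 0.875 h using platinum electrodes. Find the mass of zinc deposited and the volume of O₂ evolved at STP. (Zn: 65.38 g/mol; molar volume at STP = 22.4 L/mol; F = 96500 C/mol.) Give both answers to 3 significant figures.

15.2 g Zn; 2.60 L O₂

Q = 14.2 × 3150 = 44730 C; n(e⁻) = 44730 / 96500 = 0.4635 mol
Cathode: Zn²⁺ + 2e⁻ → Zn → n(Zn) = 0.4635/2 = 0.2318 mol → 15.2 g
Anode: 2H₂O → O₂ + 4H⁺ + 4e⁻ → n(O₂) = 0.4635/4 = 0.1159 mol → 2.60 L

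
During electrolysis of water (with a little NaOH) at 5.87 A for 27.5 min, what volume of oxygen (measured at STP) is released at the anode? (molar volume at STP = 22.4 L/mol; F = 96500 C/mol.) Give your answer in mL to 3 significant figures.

Q = It = 5.87 × 1650 = 9686 C
n(e⁻) = 9686 / 96500 = 0.1004 mol
2H₂O → O₂ + 4H⁺ + 4e⁻, so n(O₂) = 0.1004 / 4 = 0.02510 mol
V = 0.02510 × 22.4 = 0.5622 L
= 562 mL

562 mL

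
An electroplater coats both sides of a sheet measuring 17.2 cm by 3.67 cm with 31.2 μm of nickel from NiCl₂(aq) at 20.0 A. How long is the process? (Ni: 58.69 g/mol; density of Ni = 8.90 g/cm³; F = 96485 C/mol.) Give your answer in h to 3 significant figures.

0.160 h

Plated area = 2 × 17.2 × 3.67 = 126.2 cm²
Volume = 126.2 × 31.2×10⁻⁴ cm = 0.3937 cm³
m(Ni) = 0.3937 × 8.90 = 3.504 g
n(Ni) = 3.504 / 58.69 = 0.05970 mol; n(e⁻) = 2 × 0.05970 = 0.1194 mol
Q = 0.1194 × 96485 = 11520 C
t = 11520 / 20.0 = 576.0 s = 0.160 h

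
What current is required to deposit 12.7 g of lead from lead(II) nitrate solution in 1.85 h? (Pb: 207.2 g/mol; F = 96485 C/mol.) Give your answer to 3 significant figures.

n(Pb) = 12.7 / 207.2 = 0.06129 mol
Pb²⁺ + 2e⁻ → Pb, so n(e⁻) = 2 × 0.06129 = 0.1226 mol
Q = 0.1226 × 96485 = 11830 C
I = Q / t = 11830 / 6660 s = 1.78 A

1.78 A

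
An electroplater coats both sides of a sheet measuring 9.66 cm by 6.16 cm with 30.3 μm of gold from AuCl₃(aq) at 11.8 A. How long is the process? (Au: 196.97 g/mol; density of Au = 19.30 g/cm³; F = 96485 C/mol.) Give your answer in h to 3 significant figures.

Plated area = 2 × 9.66 × 6.16 = 119.0 cm²
Volume = 119.0 × 30.3×10⁻⁴ cm = 0.3606 cm³
m(Au) = 0.3606 × 19.30 = 6.960 g
n(Au) = 6.960 / 196.97 = 0.03534 mol; n(e⁻) = 3 × 0.03534 = 0.1060 mol
Q = 0.1060 × 96485 = 10230 C
t = 10230 / 11.8 = 866.9 s = 0.241 h

0.241 h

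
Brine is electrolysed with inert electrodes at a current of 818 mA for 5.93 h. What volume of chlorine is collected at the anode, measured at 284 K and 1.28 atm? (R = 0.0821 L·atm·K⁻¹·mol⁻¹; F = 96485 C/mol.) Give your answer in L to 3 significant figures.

1.65 L

Q = It = 0.818 × 21348 = 17460 C
Moles of electrons = 17460 / 96485 = 0.1810 mol
2Cl⁻ → Cl₂ + 2e⁻, so n(Cl₂) = 0.1810 / 2 = 0.09050 mol
V = nRT/P = 0.09050 × 0.0821 × 284 / 1.28 = 1.649 L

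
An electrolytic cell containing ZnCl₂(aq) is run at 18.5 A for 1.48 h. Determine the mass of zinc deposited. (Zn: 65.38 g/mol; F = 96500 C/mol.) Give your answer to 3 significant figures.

Charge passed = 18.5 × 5328 = 98570 C
n(e⁻) = 98570 / 96500 = 1.021 mol
Zn²⁺ + 2e⁻ → Zn, so n(Zn) = 1.021 / 2 = 0.5105 mol
m = 0.5105 × 65.38 = 33.4 g

33.4 g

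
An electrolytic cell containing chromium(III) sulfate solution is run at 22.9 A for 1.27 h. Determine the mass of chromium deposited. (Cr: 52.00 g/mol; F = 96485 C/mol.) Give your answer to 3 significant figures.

18.8 g

Q = 22.9 A × 4572 s = 1.047×10^5 C
n(e⁻) = 1.047×10^5 / 96485 = 1.085 mol
Cr³⁺ + 3e⁻ → Cr, so n(Cr) = 1.085 / 3 = 0.3617 mol
m = 0.3617 × 52.00 = 18.8 g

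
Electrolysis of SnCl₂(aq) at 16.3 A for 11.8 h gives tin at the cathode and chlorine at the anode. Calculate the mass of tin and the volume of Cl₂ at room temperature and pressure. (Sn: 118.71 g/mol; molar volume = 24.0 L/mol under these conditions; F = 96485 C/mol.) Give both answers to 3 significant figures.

426 g Sn; 86.1 L Cl₂

Q = 16.3 × 42480 = 6.924×10^5 C; n(e⁻) = 6.924×10^5 / 96485 = 7.176 mol
Cathode: Sn²⁺ + 2e⁻ → Sn → n(Sn) = 7.176/2 = 3.588 mol → 426 g
Anode: 2Cl⁻ → Cl₂ + 2e⁻ → n(Cl₂) = 7.176/2 = 3.588 mol → 86.1 L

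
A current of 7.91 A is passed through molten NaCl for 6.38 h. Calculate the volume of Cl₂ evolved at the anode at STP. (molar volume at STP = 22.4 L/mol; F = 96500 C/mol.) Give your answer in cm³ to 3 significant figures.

Charge passed = 7.91 × 22968 = 1.817×10^5 C
n(e⁻) = 1.817×10^5 / 96500 = 1.883 mol
2Cl⁻ → Cl₂ + 2e⁻, so n(Cl₂) = 1.883 / 2 = 0.9415 mol
V = 0.9415 × 22.4 = 21.09 L
= 21100 cm³

21100 cm³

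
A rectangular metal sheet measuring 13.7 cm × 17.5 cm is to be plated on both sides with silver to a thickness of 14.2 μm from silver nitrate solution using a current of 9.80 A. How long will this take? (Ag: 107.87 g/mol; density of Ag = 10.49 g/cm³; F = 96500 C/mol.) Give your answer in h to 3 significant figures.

0.181 h

Plated area = 2 × 13.7 × 17.5 = 479.5 cm²
Volume = 479.5 × 14.2×10⁻⁴ cm = 0.6809 cm³
m(Ag) = 0.6809 × 10.49 = 7.143 g
n(Ag) = 7.143 / 107.87 = 0.06622 mol; n(e⁻) = 0.06622 mol
Q = 0.06622 × 96500 = 6390 C
t = 6390 / 9.80 = 652.0 s = 0.181 h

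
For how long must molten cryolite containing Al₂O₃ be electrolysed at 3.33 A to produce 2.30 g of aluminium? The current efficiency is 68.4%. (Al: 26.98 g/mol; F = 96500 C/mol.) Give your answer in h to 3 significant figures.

n(Al) = 2.30 / 26.98 = 0.08525 mol
Al³⁺ + 3e⁻ → Al, so n(e⁻) = 3 × 0.08525 = 0.2558 mol
Q = 0.2558 × 96500 / 0.684 = 36090 C
t = Q / I = 36090 / 3.33 = 10840 s = 3.01 h

3.01 h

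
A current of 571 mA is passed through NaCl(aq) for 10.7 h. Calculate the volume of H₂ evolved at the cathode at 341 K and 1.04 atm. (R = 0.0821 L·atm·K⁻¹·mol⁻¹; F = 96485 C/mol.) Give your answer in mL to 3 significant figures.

Charge passed = 0.571 × 38520 = 21990 C
n(e⁻) = 21990 / 96485 = 0.2279 mol
2H⁺ + 2e⁻ → H₂, so n(H₂) = 0.2279 / 2 = 0.1140 mol
V = nRT/P = 0.1140 × 0.0821 × 341 / 1.04 = 3.069 L
= 3070 mL

3070 mL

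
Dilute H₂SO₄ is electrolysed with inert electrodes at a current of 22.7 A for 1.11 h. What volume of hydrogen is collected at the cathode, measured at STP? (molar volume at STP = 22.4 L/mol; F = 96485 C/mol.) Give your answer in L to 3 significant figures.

Q = 22.7 A × 3996 s = 90710 C
n(e⁻) = Q/F = 90710/96485 = 0.9401 mol
2H⁺ + 2e⁻ → H₂, so n(H₂) = 0.9401 / 2 = 0.4701 mol
V = 0.4701 × 22.4 = 10.53 L

10.5 L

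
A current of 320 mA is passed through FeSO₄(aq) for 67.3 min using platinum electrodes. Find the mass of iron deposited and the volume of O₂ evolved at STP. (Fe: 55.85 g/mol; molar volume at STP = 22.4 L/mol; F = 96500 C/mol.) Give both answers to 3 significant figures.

0.374 g Fe; 0.0750 L O₂

Q = 0.320 × 4038 = 1292 C; n(e⁻) = 1292 / 96500 = 0.01339 mol
Cathode: Fe²⁺ + 2e⁻ → Fe → n(Fe) = 0.01339/2 = 0.006695 mol → 0.374 g
Anode: 2H₂O → O₂ + 4H⁺ + 4e⁻ → n(O₂) = 0.01339/4 = 0.003348 mol → 0.0750 L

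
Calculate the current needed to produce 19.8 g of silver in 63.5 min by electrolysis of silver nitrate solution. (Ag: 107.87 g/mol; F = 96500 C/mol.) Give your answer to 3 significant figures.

n(Ag) = 19.8 / 107.87 = 0.1836 mol
Ag⁺ + e⁻ → Ag, so n(e⁻) = 0.1836 mol
Q = 0.1836 × 96500 = 17720 C
I = Q / t = 17720 / 3810 s = 4.65 A

4.65 A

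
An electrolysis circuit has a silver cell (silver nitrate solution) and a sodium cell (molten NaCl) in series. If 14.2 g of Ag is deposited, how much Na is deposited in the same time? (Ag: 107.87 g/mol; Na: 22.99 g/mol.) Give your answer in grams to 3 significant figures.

3.03 g

n(Ag) = 14.2 / 107.87 = 0.1316 mol
Ag⁺ + e⁻ → Ag, so n(e⁻) = 0.1316 mol
The cells are in series, so the same charge (and hence the same n(e⁻) = 0.1316 mol) passes through both.
Na⁺ + e⁻ → Na, so n(Na) = 0.1316 mol
m(Na) = 0.1316 × 22.99 = 3.03 g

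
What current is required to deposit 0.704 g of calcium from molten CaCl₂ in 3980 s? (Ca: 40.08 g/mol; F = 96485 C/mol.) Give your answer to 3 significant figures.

n(Ca) = 0.704 / 40.08 = 0.01756 mol
Ca²⁺ + 2e⁻ → Ca, so n(e⁻) = 2 × 0.01756 = 0.03512 mol
Q = 0.03512 × 96485 = 3389 C
I = Q / t = 3389 / 3980 s = 0.852 A

0.852 A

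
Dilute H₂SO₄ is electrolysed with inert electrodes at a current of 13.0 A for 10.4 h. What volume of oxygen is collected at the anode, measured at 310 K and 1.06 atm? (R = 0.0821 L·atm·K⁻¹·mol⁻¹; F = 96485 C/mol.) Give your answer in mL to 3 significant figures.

30300 mL

Q = 13.0 A × 37440 s = 4.867×10^5 C
Moles of electrons = 4.867×10^5 / 96485 = 5.044 mol
2H₂O → O₂ + 4H⁺ + 4e⁻, so n(O₂) = 5.044 / 4 = 1.261 mol
V = nRT/P = 1.261 × 0.0821 × 310 / 1.06 = 30.28 L
= 30300 mL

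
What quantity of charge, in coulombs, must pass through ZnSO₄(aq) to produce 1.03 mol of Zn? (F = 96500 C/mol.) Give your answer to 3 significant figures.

1.99×10^5 C

Zn²⁺ + 2e⁻ → Zn, so n(e⁻) = 2 × 1.03 = 2.060 mol
Q = 2.060 × 96500 = 1.988×10^5 C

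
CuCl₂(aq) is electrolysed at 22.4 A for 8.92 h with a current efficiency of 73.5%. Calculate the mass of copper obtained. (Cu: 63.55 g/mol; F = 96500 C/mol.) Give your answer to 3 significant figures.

Q = 22.4 × 32112 = 7.193×10^5 C
n(e⁻) = 7.193×10^5 / 96500 = 7.454 mol
Cu²⁺ + 2e⁻ → Cu, so theoretical m(Cu) = 3.727 × 63.55 = 236.9 g
Actual mass = 73.5% × 236.9 = 174 g

174 g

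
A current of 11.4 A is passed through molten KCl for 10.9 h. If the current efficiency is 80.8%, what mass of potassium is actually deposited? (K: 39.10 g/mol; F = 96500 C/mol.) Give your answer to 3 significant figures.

146 g

Q = 11.4 × 39240 = 4.473×10^5 C
n(e⁻) = 4.473×10^5 / 96500 = 4.635 mol
K⁺ + e⁻ → K, so theoretical m(K) = 4.635 × 39.10 = 181.2 g
Actual mass = 80.8% × 181.2 = 146 g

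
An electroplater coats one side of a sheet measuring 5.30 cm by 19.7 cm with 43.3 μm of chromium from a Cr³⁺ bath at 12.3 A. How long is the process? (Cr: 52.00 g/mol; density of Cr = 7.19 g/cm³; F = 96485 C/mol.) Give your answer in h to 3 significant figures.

Plated area = 5.30 × 19.7 = 104.4 cm²
Volume = 104.4 × 43.3×10⁻⁴ cm = 0.4521 cm³
m(Cr) = 0.4521 × 7.19 = 3.251 g
n(Cr) = 3.251 / 52.00 = 0.06252 mol; n(e⁻) = 3 × 0.06252 = 0.1876 mol
Q = 0.1876 × 96485 = 18100 C
t = 18100 / 12.3 = 1472 s = 0.409 h

0.409 h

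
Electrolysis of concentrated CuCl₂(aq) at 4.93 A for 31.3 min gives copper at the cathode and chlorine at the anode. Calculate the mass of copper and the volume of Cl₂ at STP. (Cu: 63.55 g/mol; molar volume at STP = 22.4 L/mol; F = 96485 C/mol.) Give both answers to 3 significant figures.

Q = 4.93 × 1878 = 9259 C; n(e⁻) = 9259 / 96485 = 0.09596 mol
Cathode: Cu²⁺ + 2e⁻ → Cu → n(Cu) = 0.09596/2 = 0.04798 mol → 3.05 g
Anode: 2Cl⁻ → Cl₂ + 2e⁻ → n(Cl₂) = 0.09596/2 = 0.04798 mol → 1.07 L

3.05 g Cu; 1.07 L Cl₂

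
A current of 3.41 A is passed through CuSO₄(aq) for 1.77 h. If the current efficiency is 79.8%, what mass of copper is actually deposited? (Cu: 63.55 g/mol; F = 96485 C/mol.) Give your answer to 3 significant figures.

5.71 g

Q = 3.41 × 6372 = 21730 C
n(e⁻) = 21730 / 96485 = 0.2252 mol
Cu²⁺ + 2e⁻ → Cu, so theoretical m(Cu) = 0.1126 × 63.55 = 7.156 g
Actual mass = 79.8% × 7.156 = 5.71 g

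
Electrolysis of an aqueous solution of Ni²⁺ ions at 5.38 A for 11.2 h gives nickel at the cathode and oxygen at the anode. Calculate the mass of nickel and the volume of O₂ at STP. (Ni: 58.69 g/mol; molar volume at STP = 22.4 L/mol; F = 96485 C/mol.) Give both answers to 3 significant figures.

Q = 5.38 × 40320 = 2.169×10^5 C; n(e⁻) = 2.169×10^5 / 96485 = 2.248 mol
Cathode: Ni²⁺ + 2e⁻ → Ni → n(Ni) = 2.248/2 = 1.124 mol → 66.0 g
Anode: 2H₂O → O₂ + 4H⁺ + 4e⁻ → n(O₂) = 2.248/4 = 0.5620 mol → 12.6 L

66.0 g Ni; 12.6 L O₂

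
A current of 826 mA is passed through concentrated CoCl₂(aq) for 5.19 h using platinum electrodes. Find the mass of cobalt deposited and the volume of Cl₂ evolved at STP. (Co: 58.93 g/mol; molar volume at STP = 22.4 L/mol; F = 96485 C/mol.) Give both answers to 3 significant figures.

Q = 0.826 × 18684 = 15430 C; n(e⁻) = 15430 / 96485 = 0.1599 mol
Cathode: Co²⁺ + 2e⁻ → Co → n(Co) = 0.1599/2 = 0.07995 mol → 4.71 g
Anode: 2Cl⁻ → Cl₂ + 2e⁻ → n(Cl₂) = 0.1599/2 = 0.07995 mol → 1.79 L

4.71 g Co; 1.79 L Cl₂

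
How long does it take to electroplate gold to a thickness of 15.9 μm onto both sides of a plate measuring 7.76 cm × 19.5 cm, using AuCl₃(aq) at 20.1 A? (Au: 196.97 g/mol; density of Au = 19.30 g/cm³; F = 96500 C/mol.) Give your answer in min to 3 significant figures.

11.3 min

Plated area = 2 × 7.76 × 19.5 = 302.6 cm²
Volume = 302.6 × 15.9×10⁻⁴ cm = 0.4811 cm³
m(Au) = 0.4811 × 19.30 = 9.285 g
n(Au) = 9.285 / 196.97 = 0.04714 mol; n(e⁻) = 3 × 0.04714 = 0.1414 mol
Q = 0.1414 × 96500 = 13650 C
t = 13650 / 20.1 = 679.1 s = 11.3 min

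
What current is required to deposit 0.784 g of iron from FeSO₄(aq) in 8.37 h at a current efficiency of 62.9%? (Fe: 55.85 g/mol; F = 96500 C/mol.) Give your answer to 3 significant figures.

n(Fe) = 0.784 / 55.85 = 0.01404 mol
Fe²⁺ + 2e⁻ → Fe, so n(e⁻) = 2 × 0.01404 = 0.02808 mol
Q = 0.02808 × 96500 / 0.629 = 4308 C
I = Q / t = 4308 / 30132 s = 0.143 A

0.143 A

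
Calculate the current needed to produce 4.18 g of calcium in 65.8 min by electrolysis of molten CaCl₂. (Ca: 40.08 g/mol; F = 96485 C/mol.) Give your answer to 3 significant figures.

5.10 A

n(Ca) = 4.18 / 40.08 = 0.1043 mol
Ca²⁺ + 2e⁻ → Ca, so n(e⁻) = 2 × 0.1043 = 0.2086 mol
Q = 0.2086 × 96485 = 20130 C
I = Q / t = 20130 / 3948 s = 5.10 A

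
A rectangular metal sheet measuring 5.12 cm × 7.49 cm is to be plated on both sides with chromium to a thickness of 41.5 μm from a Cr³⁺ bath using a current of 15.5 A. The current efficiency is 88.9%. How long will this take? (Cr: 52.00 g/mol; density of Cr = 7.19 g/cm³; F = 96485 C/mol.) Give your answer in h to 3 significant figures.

0.257 h

Plated area = 2 × 5.12 × 7.49 = 76.70 cm²
Volume = 76.70 × 41.5×10⁻⁴ cm = 0.3183 cm³
m(Cr) = 0.3183 × 7.19 = 2.289 g
n(Cr) = 2.289 / 52.00 = 0.04402 mol; n(e⁻) = 3 × 0.04402 = 0.1321 mol
Q = 0.1321 × 96485 / 0.889 = 14340 C
t = 14340 / 15.5 = 925.2 s = 0.257 h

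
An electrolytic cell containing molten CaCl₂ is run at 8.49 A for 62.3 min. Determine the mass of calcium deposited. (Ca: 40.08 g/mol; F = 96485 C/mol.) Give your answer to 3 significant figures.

Q = It = 8.49 × 3738 = 31740 C
Moles of electrons = 31740 / 96485 = 0.3290 mol
Ca²⁺ + 2e⁻ → Ca, so n(Ca) = 0.3290 / 2 = 0.1645 mol
m = 0.1645 × 40.08 = 6.59 g

6.59 g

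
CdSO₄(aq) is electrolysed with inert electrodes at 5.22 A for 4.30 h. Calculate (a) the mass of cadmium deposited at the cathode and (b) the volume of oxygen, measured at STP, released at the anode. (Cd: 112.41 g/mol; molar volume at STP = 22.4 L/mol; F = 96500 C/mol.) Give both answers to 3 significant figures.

47.1 g Cd; 4.69 L O₂

Q = 5.22 × 15480 = 80810 C; n(e⁻) = 80810 / 96500 = 0.8374 mol
Cathode: Cd²⁺ + 2e⁻ → Cd → n(Cd) = 0.8374/2 = 0.4187 mol → 47.1 g
Anode: 2H₂O → O₂ + 4H⁺ + 4e⁻ → n(O₂) = 0.8374/4 = 0.2094 mol → 4.69 L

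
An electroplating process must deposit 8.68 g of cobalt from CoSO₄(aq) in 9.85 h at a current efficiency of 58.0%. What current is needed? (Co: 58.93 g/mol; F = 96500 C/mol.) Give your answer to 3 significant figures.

n(Co) = 8.68 / 58.93 = 0.1473 mol
Co²⁺ + 2e⁻ → Co, so n(e⁻) = 2 × 0.1473 = 0.2946 mol
Q = 0.2946 × 96500 / 0.580 = 49020 C
I = Q / t = 49020 / 35460 s = 1.38 A

1.38 A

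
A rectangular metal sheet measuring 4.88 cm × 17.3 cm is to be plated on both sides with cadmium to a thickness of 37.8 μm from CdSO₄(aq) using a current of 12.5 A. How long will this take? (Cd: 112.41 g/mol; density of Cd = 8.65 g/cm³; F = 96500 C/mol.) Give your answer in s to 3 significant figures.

Plated area = 2 × 4.88 × 17.3 = 168.8 cm²
Volume = 168.8 × 37.8×10⁻⁴ cm = 0.6381 cm³
m(Cd) = 0.6381 × 8.65 = 5.520 g
n(Cd) = 5.520 / 112.41 = 0.04911 mol; n(e⁻) = 2 × 0.04911 = 0.09822 mol
Q = 0.09822 × 96500 = 9478 C
t = 9478 / 12.5 = 758.2 s

758 s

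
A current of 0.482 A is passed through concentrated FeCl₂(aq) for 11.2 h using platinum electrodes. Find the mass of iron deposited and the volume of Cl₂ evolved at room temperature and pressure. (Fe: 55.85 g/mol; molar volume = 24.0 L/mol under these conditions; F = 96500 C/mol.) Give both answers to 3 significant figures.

5.62 g Fe; 2.42 L Cl₂

Q = 0.482 × 40320 = 19430 C; n(e⁻) = 19430 / 96500 = 0.2013 mol
Cathode: Fe²⁺ + 2e⁻ → Fe → n(Fe) = 0.2013/2 = 0.1007 mol → 5.62 g
Anode: 2Cl⁻ → Cl₂ + 2e⁻ → n(Cl₂) = 0.2013/2 = 0.1007 mol → 2.42 L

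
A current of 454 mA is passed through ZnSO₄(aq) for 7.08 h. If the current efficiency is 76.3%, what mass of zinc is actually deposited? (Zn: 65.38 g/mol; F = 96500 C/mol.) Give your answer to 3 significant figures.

2.99 g

Q = 0.454 × 25488 = 11570 C
n(e⁻) = 11570 / 96500 = 0.1199 mol
Zn²⁺ + 2e⁻ → Zn, so theoretical m(Zn) = 0.05995 × 65.38 = 3.920 g
Actual mass = 76.3% × 3.920 = 2.99 g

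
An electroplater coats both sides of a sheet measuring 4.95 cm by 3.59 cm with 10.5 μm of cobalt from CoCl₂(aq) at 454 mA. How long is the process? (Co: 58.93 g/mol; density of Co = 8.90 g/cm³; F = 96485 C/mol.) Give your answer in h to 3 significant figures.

Plated area = 2 × 4.95 × 3.59 = 35.54 cm²
Volume = 35.54 × 10.5×10⁻⁴ cm = 0.03732 cm³
m(Co) = 0.03732 × 8.90 = 0.3321 g
n(Co) = 0.3321 / 58.93 = 0.005635 mol; n(e⁻) = 2 × 0.005635 = 0.01127 mol
Q = 0.01127 × 96485 = 1087 C
t = 1087 / 0.454 = 2394 s = 0.665 h

0.665 h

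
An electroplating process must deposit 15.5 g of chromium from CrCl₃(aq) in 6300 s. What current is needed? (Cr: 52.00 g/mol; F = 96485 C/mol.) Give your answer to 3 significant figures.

13.7 A

n(Cr) = 15.5 / 52.00 = 0.2981 mol
Cr³⁺ + 3e⁻ → Cr, so n(e⁻) = 3 × 0.2981 = 0.8943 mol
Q = 0.8943 × 96485 = 86290 C
I = Q / t = 86290 / 6300 s = 13.7 A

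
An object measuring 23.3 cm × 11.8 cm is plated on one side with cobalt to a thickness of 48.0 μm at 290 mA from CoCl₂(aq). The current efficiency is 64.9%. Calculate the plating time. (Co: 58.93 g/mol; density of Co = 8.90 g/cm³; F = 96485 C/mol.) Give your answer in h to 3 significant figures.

Plated area = 23.3 × 11.8 = 274.9 cm²
Volume = 274.9 × 48.0×10⁻⁴ cm = 1.320 cm³
m(Co) = 1.320 × 8.90 = 11.75 g
n(Co) = 11.75 / 58.93 = 0.1994 mol; n(e⁻) = 2 × 0.1994 = 0.3988 mol
Q = 0.3988 × 96485 / 0.649 = 59290 C
t = 59290 / 0.290 = 2.044×10^5 s = 56.8 h

56.8 h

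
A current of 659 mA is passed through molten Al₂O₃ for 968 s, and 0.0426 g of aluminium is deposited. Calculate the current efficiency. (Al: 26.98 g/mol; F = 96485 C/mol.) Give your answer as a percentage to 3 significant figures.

71.6%

Q = 0.659 × 968 = 637.9 C
n(e⁻) = 637.9 / 96485 = 0.006611 mol
Al³⁺ + 3e⁻ → Al, so theoretical n(Al) = 0.002204 mol → 0.05946 g
Efficiency = 0.0426 / 0.05946 = 0.7164 = 71.6%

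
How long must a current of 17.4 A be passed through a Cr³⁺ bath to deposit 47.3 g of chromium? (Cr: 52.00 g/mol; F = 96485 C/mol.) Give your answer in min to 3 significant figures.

n(Cr) = 47.3 / 52.00 = 0.9096 mol
Cr³⁺ + 3e⁻ → Cr, so n(e⁻) = 3 × 0.9096 = 2.729 mol
Q = 2.729 × 96485 = 2.633×10^5 C
t = Q / I = 2.633×10^5 / 17.4 = 15130 s = 252 min

252 min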